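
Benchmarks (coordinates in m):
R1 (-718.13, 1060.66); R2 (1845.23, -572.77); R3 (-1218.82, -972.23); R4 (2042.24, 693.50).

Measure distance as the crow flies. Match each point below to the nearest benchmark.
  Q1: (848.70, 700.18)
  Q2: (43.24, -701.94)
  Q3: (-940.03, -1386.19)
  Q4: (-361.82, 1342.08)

Q1→R4; Q2→R3; Q3→R3; Q4→R1

Q1 at (848.70, 700.18):
  R1: 1607.76 m
  R2: 1616.62 m
  R3: 2659.25 m
  R4: 1193.56 m
  → nearest: R4 (1193.56 m)
Q2 at (43.24, -701.94):
  R1: 1920.01 m
  R2: 1806.61 m
  R3: 1290.68 m
  R4: 2437.88 m
  → nearest: R3 (1290.68 m)
Q3 at (-940.03, -1386.19):
  R1: 2456.89 m
  R2: 2901.61 m
  R3: 499.09 m
  R4: 3635.80 m
  → nearest: R3 (499.09 m)
Q4 at (-361.82, 1342.08):
  R1: 454.04 m
  R2: 2921.94 m
  R3: 2467.89 m
  R4: 2490.01 m
  → nearest: R1 (454.04 m)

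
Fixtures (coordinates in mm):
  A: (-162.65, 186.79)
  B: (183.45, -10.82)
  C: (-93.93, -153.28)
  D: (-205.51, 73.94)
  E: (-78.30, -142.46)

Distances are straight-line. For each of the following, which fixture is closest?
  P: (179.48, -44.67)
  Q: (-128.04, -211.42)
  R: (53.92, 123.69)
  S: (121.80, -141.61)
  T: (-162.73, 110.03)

P at (179.48, -44.67):
  A: √((-342.13)² + (231.46)²) = √(117052.9369 + 53573.7316) = 413.07 mm
  B: √((3.97)² + (33.85)²) = √(15.7609 + 1145.8225) = 34.08 mm
  C: √((-273.41)² + (-108.61)²) = √(74753.0281 + 11796.1321) = 294.19 mm
  D: √((-384.99)² + (118.61)²) = √(148217.3001 + 14068.3321) = 402.85 mm
  E: √((-257.78)² + (-97.79)²) = √(66450.5284 + 9562.8841) = 275.71 mm
  → nearest: B (34.08 mm)
Q at (-128.04, -211.42):
  A: √((-34.61)² + (398.21)²) = √(1197.8521 + 158571.2041) = 399.71 mm
  B: √((311.49)² + (200.60)²) = √(97026.0201 + 40240.3600) = 370.49 mm
  C: √((34.11)² + (58.14)²) = √(1163.4921 + 3380.2596) = 67.41 mm
  D: √((-77.47)² + (285.36)²) = √(6001.6009 + 81430.3296) = 295.69 mm
  E: √((49.74)² + (68.96)²) = √(2474.0676 + 4755.4816) = 85.03 mm
  → nearest: C (67.41 mm)
R at (53.92, 123.69):
  A: √((-216.57)² + (63.10)²) = √(46902.5649 + 3981.6100) = 225.58 mm
  B: √((129.53)² + (-134.51)²) = √(16778.0209 + 18092.9401) = 186.74 mm
  C: √((-147.85)² + (-276.97)²) = √(21859.6225 + 76712.3809) = 313.96 mm
  D: √((-259.43)² + (-49.75)²) = √(67303.9249 + 2475.0625) = 264.16 mm
  E: √((-132.22)² + (-266.15)²) = √(17482.1284 + 70835.8225) = 297.18 mm
  → nearest: B (186.74 mm)
S at (121.80, -141.61):
  A: √((-284.45)² + (328.40)²) = √(80911.8025 + 107846.5600) = 434.46 mm
  B: √((61.65)² + (130.79)²) = √(3800.7225 + 17106.0241) = 144.59 mm
  C: √((-215.73)² + (-11.67)²) = √(46539.4329 + 136.1889) = 216.05 mm
  D: √((-327.31)² + (215.55)²) = √(107131.8361 + 46461.8025) = 391.91 mm
  E: √((-200.10)² + (-0.85)²) = √(40040.0100 + 0.7225) = 200.10 mm
  → nearest: B (144.59 mm)
T at (-162.73, 110.03):
  A: √((0.08)² + (76.76)²) = √(0.0064 + 5892.0976) = 76.76 mm
  B: √((346.18)² + (-120.85)²) = √(119840.5924 + 14604.7225) = 366.67 mm
  C: √((68.80)² + (-263.31)²) = √(4733.4400 + 69332.1561) = 272.15 mm
  D: √((-42.78)² + (-36.09)²) = √(1830.1284 + 1302.4881) = 55.97 mm
  E: √((84.43)² + (-252.49)²) = √(7128.4249 + 63751.2001) = 266.23 mm
  → nearest: D (55.97 mm)

P→B; Q→C; R→B; S→B; T→D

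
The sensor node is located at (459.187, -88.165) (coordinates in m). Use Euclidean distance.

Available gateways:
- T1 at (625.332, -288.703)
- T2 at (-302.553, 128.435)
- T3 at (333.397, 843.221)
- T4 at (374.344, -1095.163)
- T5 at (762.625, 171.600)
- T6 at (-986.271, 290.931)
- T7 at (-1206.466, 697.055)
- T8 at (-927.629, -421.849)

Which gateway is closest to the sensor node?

T1

Distances from (459.187, -88.165):
T1: √((166.145)² + (-200.538)²) = √(27604.16102 + 40215.48944) = 260.422 m
T2: √((-761.740)² + (216.600)²) = √(580247.82760 + 46915.56000) = 791.936 m
T3: √((-125.790)² + (931.386)²) = √(15823.12410 + 867479.88100) = 939.842 m
T4: √((-84.843)² + (-1006.998)²) = √(7198.33465 + 1014044.97200) = 1010.566 m
T5: √((303.438)² + (259.765)²) = √(92074.61984 + 67477.85522) = 399.440 m
T6: √((-1445.458)² + (379.096)²) = √(2089348.82976 + 143713.77722) = 1494.344 m
T7: √((-1665.653)² + (785.220)²) = √(2774399.91641 + 616570.44840) = 1841.459 m
T8: √((-1386.816)² + (-333.684)²) = √(1923258.61786 + 111345.01186) = 1426.395 m
Minimum: T1 at 260.422 m.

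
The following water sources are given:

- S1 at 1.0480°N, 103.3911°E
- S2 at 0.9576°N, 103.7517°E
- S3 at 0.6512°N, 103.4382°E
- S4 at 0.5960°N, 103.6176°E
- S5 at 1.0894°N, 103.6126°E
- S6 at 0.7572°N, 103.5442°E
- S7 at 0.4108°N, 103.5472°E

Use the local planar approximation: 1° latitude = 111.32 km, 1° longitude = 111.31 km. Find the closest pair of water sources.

Pairwise distances:
S1–S2: √((-0.0904·111.32)² + (0.3606·111.31)²) = √(101.270570 + 1611.090031) = 41.3807 km
S1–S3: √((-0.3968·111.32)² + (0.0471·111.31)²) = √(1951.145795 + 27.485914) = 44.4818 km
S1–S4: √((-0.4520·111.32)² + (0.2265·111.31)²) = √(2531.764261 + 635.630573) = 56.2796 km
S1–S5: √((0.0414·111.32)² + (0.2215·111.31)²) = √(21.239636 + 607.877161) = 25.0822 km
S1–S6: √((-0.2908·111.32)² + (0.1531·111.31)²) = √(1047.937061 + 290.414801) = 36.5835 km
S1–S7: √((-0.6372·111.32)² + (0.1561·111.31)²) = √(5031.505243 + 301.907687) = 73.0302 km
S2–S3: √((-0.3064·111.32)² + (-0.3135·111.31)²) = √(1163.386225 + 1217.708832) = 48.7965 km
S2–S4: √((-0.3616·111.32)² + (-0.1341·111.31)²) = √(1620.329127 + 222.805507) = 42.9317 km
S2–S5: √((0.1318·111.32)² + (-0.1391·111.31)²) = √(215.266880 + 239.730133) = 21.3307 km
S2–S6: √((-0.2004·111.32)² + (-0.2075·111.31)²) = √(497.670422 + 533.463325) = 32.1113 km
S2–S7: √((-0.5468·111.32)² + (-0.2045·111.31)²) = √(3705.129630 + 518.149389) = 64.9868 km
S3–S4: √((-0.0552·111.32)² + (0.1794·111.31)²) = √(37.759354 + 398.761520) = 20.8931 km
S3–S5: √((0.4382·111.32)² + (0.1744·111.31)²) = √(2379.529766 + 376.843759) = 52.5012 km
S3–S6: √((0.1060·111.32)² + (0.1060·111.31)²) = √(139.238112 + 139.213097) = 16.6869 km
S3–S7: √((-0.2404·111.32)² + (0.1090·111.31)²) = √(716.168676 + 147.204593) = 29.3832 km
S4–S5: √((0.4934·111.32)² + (-0.0050·111.31)²) = √(3016.787262 + 0.309748) = 54.9281 km
S4–S6: √((0.1612·111.32)² + (-0.0734·111.31)²) = √(322.015273 + 66.751416) = 19.7172 km
S4–S7: √((-0.1852·111.32)² + (-0.0704·111.31)²) = √(425.038588 + 61.406407) = 22.0555 km
S5–S6: √((-0.3322·111.32)² + (-0.0684·111.31)²) = √(1367.557676 + 57.966966) = 37.7561 km
S5–S7: √((-0.6786·111.32)² + (-0.0654·111.31)²) = √(5706.556295 + 52.993654) = 75.8917 km
S6–S7: √((-0.3464·111.32)² + (0.0030·111.31)²) = √(1486.969847 + 0.111509) = 38.5627 km
Closest pair: S3–S6 at 16.6869 km.

S3 and S6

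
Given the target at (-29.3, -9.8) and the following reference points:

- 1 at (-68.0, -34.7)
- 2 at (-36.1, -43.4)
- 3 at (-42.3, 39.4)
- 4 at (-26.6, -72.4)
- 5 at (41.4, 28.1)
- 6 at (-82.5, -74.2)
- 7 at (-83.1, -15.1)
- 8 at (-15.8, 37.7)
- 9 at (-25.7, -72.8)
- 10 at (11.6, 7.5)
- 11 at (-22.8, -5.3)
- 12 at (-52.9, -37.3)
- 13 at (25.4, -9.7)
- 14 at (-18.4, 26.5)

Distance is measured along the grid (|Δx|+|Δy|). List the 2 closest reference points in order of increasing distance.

Distances from (-29.3, -9.8):
1: 63.6
2: 40.4
3: 62.2
4: 65.3
5: 108.6
6: 117.6
7: 59.1
8: 61.0
9: 66.6
10: 58.2
11: 11.0
12: 51.1
13: 54.8
14: 47.2
Sorted: 11 (11.0) < 2 (40.4) < 14 (47.2) < 12 (51.1) < …

11, 2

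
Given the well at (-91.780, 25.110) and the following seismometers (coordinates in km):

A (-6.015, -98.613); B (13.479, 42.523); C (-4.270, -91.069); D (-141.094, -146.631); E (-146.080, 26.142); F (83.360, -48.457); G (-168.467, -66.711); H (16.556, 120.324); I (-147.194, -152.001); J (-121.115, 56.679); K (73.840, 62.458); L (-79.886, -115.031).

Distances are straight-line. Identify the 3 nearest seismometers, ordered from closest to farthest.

Distances from (-91.780, 25.110):
A: √((85.765)² + (-123.723)²) = √(7355.63522 + 15307.38073) = 150.542 km
B: √((105.259)² + (17.413)²) = √(11079.45708 + 303.21257) = 106.690 km
C: √((87.510)² + (-116.179)²) = √(7658.00010 + 13497.56004) = 145.450 km
D: √((-49.314)² + (-171.741)²) = √(2431.87060 + 29494.97108) = 178.681 km
E: √((-54.300)² + (1.032)²) = √(2948.49000 + 1.06502) = 54.310 km
F: √((175.140)² + (-73.567)²) = √(30674.01960 + 5412.10349) = 189.963 km
G: √((-76.687)² + (-91.821)²) = √(5880.89597 + 8431.09604) = 119.633 km
H: √((108.336)² + (95.214)²) = √(11736.68890 + 9065.70580) = 144.230 km
I: √((-55.414)² + (-177.111)²) = √(3070.71140 + 31368.30632) = 185.578 km
J: √((-29.335)² + (31.569)²) = √(860.54222 + 996.60176) = 43.095 km
K: √((165.620)² + (37.348)²) = √(27429.98440 + 1394.87310) = 169.779 km
L: √((11.894)² + (-140.141)²) = √(141.46724 + 19639.49988) = 140.645 km
Sorted: J (43.095 km) < E (54.310 km) < B (106.690 km) < G (119.633 km) < L (140.645 km) < …

J, E, B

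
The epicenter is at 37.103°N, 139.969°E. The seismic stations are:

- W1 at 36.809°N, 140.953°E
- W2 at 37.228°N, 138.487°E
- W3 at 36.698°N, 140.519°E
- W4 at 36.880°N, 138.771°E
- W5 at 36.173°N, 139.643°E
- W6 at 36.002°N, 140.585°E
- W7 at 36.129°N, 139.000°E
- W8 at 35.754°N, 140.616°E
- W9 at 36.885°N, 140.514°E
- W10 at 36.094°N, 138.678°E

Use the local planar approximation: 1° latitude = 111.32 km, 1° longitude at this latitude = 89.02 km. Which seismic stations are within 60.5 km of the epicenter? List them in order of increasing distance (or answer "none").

Distances from 37.103°N, 139.969°E:
W1: 93.510 km
W2: 132.659 km
W3: 66.557 km
W4: 109.497 km
W5: 107.518 km
W6: 134.271 km
W7: 138.553 km
W8: 160.837 km
W9: 54.247 km
W10: 160.698 km
Threshold 60.5 km: W9 (54.247 km) is within range.

W9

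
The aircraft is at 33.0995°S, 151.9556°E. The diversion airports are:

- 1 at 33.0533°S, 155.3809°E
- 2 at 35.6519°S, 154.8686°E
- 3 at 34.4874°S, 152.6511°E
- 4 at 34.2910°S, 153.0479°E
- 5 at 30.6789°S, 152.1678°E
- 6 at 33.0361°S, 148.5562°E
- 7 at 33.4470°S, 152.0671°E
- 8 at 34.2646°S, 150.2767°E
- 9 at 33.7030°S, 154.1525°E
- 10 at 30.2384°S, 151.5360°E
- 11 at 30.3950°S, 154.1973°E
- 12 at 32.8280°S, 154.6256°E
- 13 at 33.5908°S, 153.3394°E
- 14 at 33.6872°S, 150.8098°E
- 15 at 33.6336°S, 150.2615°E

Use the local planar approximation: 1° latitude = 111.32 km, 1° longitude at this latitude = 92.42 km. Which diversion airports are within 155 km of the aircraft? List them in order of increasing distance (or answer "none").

7, 14, 13

Distances from 33.0995°S, 151.9556°E:
1: √((0.0462·111.32)² + (3.4253·92.42)²) = √(26.450284 + 100214.175444) = 316.6080 km
2: √((-2.5524·111.32)² + (2.9130·92.42)²) = √(80731.657158 + 72479.117643) = 391.4215 km
3: √((-1.3879·111.32)² + (0.6955·92.42)²) = √(23870.567653 + 4131.675425) = 167.3387 km
4: √((-1.1915·111.32)² + (1.0923·92.42)²) = √(17592.780683 + 10190.976396) = 166.6846 km
5: √((2.4206·111.32)² + (0.2122·92.42)²) = √(72609.333994 + 384.611874) = 270.1739 km
6: √((0.0634·111.32)² + (-3.3994·92.42)²) = √(49.810960 + 98704.389917) = 314.2518 km
7: √((-0.3475·111.32)² + (0.1115·92.42)²) = √(1496.428646 + 106.189521) = 40.0327 km
8: √((-1.1651·111.32)² + (-1.6789·92.42)²) = √(16821.812962 + 24075.847656) = 202.2317 km
9: √((-0.6035·111.32)² + (2.1969·92.42)²) = √(4513.370066 + 41224.225594) = 213.8635 km
10: √((2.8611·111.32)² + (-0.4196·92.42)²) = √(101440.754330 + 1503.844346) = 320.8498 km
11: √((2.7045·111.32)² + (2.2417·92.42)²) = √(90640.098097 + 42922.688049) = 365.4624 km
12: √((0.2715·111.32)² + (2.6700·92.42)²) = √(913.452699 + 60891.188530) = 248.6054 km
13: √((-0.4913·111.32)² + (1.3838·92.42)²) = √(2991.161922 + 16356.055702) = 139.0943 km
14: √((-0.5877·111.32)² + (-1.1458·92.42)²) = √(4280.138049 + 11213.716291) = 124.4743 km
15: √((-0.5341·111.32)² + (-1.6941·92.42)²) = √(3535.017363 + 24513.764709) = 167.4777 km
Threshold 155 km: 7 (40.0327 km), 14 (124.4743 km), 13 (139.0943 km) are within range.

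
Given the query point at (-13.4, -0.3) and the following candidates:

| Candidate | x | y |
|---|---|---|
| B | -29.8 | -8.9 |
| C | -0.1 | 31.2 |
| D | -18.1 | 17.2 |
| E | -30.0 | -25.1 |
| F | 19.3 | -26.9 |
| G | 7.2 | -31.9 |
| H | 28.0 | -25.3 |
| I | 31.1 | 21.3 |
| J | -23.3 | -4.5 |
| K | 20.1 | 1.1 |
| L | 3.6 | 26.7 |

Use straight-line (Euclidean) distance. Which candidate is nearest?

J

Distances from (-13.4, -0.3):
B: √((-16.4)² + (-8.6)²) = √(268.960 + 73.960) = 18.5
C: √((13.3)² + (31.5)²) = √(176.890 + 992.250) = 34.2
D: √((-4.7)² + (17.5)²) = √(22.090 + 306.250) = 18.1
E: √((-16.6)² + (-24.8)²) = √(275.560 + 615.040) = 29.8
F: √((32.7)² + (-26.6)²) = √(1069.290 + 707.560) = 42.2
G: √((20.6)² + (-31.6)²) = √(424.360 + 998.560) = 37.7
H: √((41.4)² + (-25.0)²) = √(1713.960 + 625.000) = 48.4
I: √((44.5)² + (21.6)²) = √(1980.250 + 466.560) = 49.5
J: √((-9.9)² + (-4.2)²) = √(98.010 + 17.640) = 10.8
K: √((33.5)² + (1.4)²) = √(1122.250 + 1.960) = 33.5
L: √((17.0)² + (27.0)²) = √(289.000 + 729.000) = 31.9
Minimum: J at 10.8.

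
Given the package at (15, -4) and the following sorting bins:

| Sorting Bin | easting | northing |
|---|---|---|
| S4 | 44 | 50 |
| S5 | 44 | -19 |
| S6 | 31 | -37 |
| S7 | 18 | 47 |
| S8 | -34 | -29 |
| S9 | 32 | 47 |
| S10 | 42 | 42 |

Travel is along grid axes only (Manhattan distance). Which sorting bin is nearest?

S5

Distances from (15, -4):
S4: |29| + |54| = 29 + 54 = 83
S5: |29| + |-15| = 29 + 15 = 44
S6: |16| + |-33| = 16 + 33 = 49
S7: |3| + |51| = 3 + 51 = 54
S8: |-49| + |-25| = 49 + 25 = 74
S9: |17| + |51| = 17 + 51 = 68
S10: |27| + |46| = 27 + 46 = 73
Minimum: S5 at 44.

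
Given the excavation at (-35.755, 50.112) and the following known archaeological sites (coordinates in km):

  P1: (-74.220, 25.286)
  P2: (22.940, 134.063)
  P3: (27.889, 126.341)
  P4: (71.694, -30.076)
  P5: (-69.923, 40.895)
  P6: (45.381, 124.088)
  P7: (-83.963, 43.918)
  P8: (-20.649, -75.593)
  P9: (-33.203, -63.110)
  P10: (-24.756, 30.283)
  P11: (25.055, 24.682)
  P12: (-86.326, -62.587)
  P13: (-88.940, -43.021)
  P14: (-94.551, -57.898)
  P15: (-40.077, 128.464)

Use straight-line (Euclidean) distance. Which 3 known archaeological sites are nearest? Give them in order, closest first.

Distances from (-35.755, 50.112):
P1: √((-38.465)² + (-24.826)²) = √(1479.55622 + 616.33028) = 45.781 km
P2: √((58.695)² + (83.951)²) = √(3445.10303 + 7047.77040) = 102.435 km
P3: √((63.644)² + (76.229)²) = √(4050.55874 + 5810.86044) = 99.305 km
P4: √((107.449)² + (-80.188)²) = √(11545.28760 + 6430.11534) = 134.072 km
P5: √((-34.168)² + (-9.217)²) = √(1167.45222 + 84.95309) = 35.389 km
P6: √((81.136)² + (73.976)²) = √(6583.05050 + 5472.44858) = 109.798 km
P7: √((-48.208)² + (-6.194)²) = √(2324.01126 + 38.36564) = 48.604 km
P8: √((15.106)² + (-125.705)²) = √(228.19124 + 15801.74703) = 126.609 km
P9: √((2.552)² + (-113.222)²) = √(6.51270 + 12819.22128) = 113.251 km
P10: √((10.999)² + (-19.829)²) = √(120.97800 + 393.18924) = 22.675 km
P11: √((60.810)² + (-25.430)²) = √(3697.85610 + 646.68490) = 65.913 km
P12: √((-50.571)² + (-112.699)²) = √(2557.42604 + 12701.06460) = 123.525 km
P13: √((-53.185)² + (-93.133)²) = √(2828.64422 + 8673.75569) = 107.249 km
P14: √((-58.796)² + (-108.010)²) = √(3456.96962 + 11666.16010) = 122.976 km
P15: √((-4.322)² + (78.352)²) = √(18.67968 + 6139.03590) = 78.471 km
Sorted: P10 (22.675 km) < P5 (35.389 km) < P1 (45.781 km) < P7 (48.604 km) < P11 (65.913 km) < …

P10, P5, P1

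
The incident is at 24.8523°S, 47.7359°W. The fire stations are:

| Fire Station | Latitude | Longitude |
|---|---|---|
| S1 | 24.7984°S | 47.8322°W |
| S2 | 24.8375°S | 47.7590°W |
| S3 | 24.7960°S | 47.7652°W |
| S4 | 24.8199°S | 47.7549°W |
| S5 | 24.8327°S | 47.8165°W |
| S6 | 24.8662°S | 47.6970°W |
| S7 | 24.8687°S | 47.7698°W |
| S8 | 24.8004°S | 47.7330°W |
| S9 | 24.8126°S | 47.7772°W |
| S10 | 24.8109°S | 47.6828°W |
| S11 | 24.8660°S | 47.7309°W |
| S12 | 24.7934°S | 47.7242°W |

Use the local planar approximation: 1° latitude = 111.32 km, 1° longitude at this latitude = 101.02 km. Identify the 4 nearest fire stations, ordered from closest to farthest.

Distances from 24.8523°S, 47.7359°W:
S1: 11.4298 km
S2: 2.8566 km
S3: 6.9311 km
S4: 4.0857 km
S5: 8.4295 km
S6: 4.2233 km
S7: 3.8808 km
S8: 5.7849 km
S9: 6.0776 km
S10: 7.0720 km
S11: 1.6066 km
S12: 6.6624 km
Sorted: S11 (1.6066 km) < S2 (2.8566 km) < S7 (3.8808 km) < S4 (4.0857 km) < S6 (4.2233 km) < S8 (5.7849 km) < …

S11, S2, S7, S4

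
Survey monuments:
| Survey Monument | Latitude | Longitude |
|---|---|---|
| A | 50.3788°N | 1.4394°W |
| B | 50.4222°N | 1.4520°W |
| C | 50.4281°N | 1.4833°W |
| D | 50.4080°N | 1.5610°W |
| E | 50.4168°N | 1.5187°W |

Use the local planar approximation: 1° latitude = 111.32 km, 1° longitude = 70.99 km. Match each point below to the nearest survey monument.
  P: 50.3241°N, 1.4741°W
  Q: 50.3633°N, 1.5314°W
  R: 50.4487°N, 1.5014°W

P→A; Q→D; R→C

P at 50.3241°N, 1.4741°W:
  A: 6.5686 km
  B: 11.0326 km
  C: 11.5957 km
  D: 11.1932 km
  E: 10.7942 km
  → nearest: A (6.5686 km)
Q at 50.3633°N, 1.5314°W:
  A: 6.7552 km
  B: 8.6465 km
  C: 7.9809 km
  D: 5.4015 km
  E: 6.0235 km
  → nearest: D (5.4015 km)
R at 50.4487°N, 1.5014°W:
  A: 8.9398 km
  B: 4.5827 km
  C: 2.6286 km
  D: 6.1991 km
  E: 3.7575 km
  → nearest: C (2.6286 km)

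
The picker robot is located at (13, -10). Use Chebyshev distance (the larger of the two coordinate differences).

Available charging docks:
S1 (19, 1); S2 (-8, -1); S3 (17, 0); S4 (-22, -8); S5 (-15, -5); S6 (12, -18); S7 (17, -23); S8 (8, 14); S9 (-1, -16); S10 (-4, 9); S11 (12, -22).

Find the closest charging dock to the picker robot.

S6

Distances from (13, -10):
S1: 11
S2: 21
S3: 10
S4: 35
S5: 28
S6: 8
S7: 13
S8: 24
S9: 14
S10: 19
S11: 12
Minimum: S6 at 8.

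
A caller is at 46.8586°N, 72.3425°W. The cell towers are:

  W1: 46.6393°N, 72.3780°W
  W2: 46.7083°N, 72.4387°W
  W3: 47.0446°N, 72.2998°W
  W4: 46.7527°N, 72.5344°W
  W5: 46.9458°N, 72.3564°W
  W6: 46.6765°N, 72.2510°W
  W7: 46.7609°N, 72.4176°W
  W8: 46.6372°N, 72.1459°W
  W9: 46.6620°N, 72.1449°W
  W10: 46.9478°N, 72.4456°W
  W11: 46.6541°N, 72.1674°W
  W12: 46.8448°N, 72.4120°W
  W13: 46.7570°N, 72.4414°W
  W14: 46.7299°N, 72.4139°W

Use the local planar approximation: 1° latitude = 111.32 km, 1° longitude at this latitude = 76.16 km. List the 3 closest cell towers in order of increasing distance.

W12, W5, W7

Distances from 46.8586°N, 72.3425°W:
W1: √((-0.2193·111.32)² + (-0.0355·76.16)²) = √(595.968984 + 7.309886) = 24.5617 km
W2: √((-0.1503·111.32)² + (-0.0962·76.16)²) = √(279.939612 + 53.678950) = 18.2652 km
W3: √((0.1860·111.32)² + (0.0427·76.16)²) = √(428.718558 + 10.575712) = 20.9593 km
W4: √((-0.1059·111.32)² + (-0.1919·76.16)²) = √(138.975523 + 213.601265) = 18.7770 km
W5: √((0.0872·111.32)² + (-0.0139·76.16)²) = √(94.227868 + 1.120685) = 9.7647 km
W6: √((-0.1821·111.32)² + (0.0915·76.16)²) = √(410.928523 + 48.561943) = 21.4357 km
W7: √((-0.0977·111.32)² + (-0.0751·76.16)²) = √(118.286593 + 32.714007) = 12.2882 km
W8: √((-0.2214·111.32)² + (0.1966·76.16)²) = √(607.437540 + 224.192406) = 28.8380 km
W9: √((-0.1966·111.32)² + (0.1976·76.16)²) = √(478.975636 + 226.478902) = 26.5604 km
W10: √((0.0892·111.32)² + (-0.1031·76.16)²) = √(98.599816 + 61.655412) = 12.6592 km
W11: √((-0.2045·111.32)² + (0.1751·76.16)²) = √(518.242493 + 177.838654) = 26.3833 km
W12: √((-0.0138·111.32)² + (-0.0695·76.16)²) = √(2.359960 + 28.017119) = 5.5115 km
W13: √((-0.1016·111.32)² + (-0.0989·76.16)²) = √(127.918633 + 56.734398) = 13.5887 km
W14: √((-0.1287·111.32)² + (-0.0714·76.16)²) = √(205.259605 + 29.569930) = 15.3241 km
Sorted: W12 (5.5115 km) < W5 (9.7647 km) < W7 (12.2882 km) < W10 (12.6592 km) < W13 (13.5887 km) < …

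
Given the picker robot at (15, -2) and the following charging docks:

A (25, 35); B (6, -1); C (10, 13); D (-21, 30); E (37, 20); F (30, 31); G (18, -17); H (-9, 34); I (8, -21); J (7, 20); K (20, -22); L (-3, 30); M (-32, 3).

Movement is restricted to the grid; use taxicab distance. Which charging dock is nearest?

B

Distances from (15, -2):
A: 47
B: 10
C: 20
D: 68
E: 44
F: 48
G: 18
H: 60
I: 26
J: 30
K: 25
L: 50
M: 52
Minimum: B at 10.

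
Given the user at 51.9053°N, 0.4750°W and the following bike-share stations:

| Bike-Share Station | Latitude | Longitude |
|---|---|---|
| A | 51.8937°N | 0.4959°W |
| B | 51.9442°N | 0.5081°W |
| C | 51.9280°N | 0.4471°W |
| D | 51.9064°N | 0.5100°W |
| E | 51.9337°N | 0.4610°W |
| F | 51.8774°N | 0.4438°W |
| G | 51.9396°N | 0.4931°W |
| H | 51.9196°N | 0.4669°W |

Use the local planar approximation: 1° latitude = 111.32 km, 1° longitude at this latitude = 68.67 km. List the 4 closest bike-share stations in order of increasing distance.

Distances from 51.9053°N, 0.4750°W:
A: √((-0.0116·111.32)² + (-0.0209·68.67)²) = √(1.667487 + 2.059808) = 1.9306 km
B: √((0.0389·111.32)² + (-0.0331·68.67)²) = √(18.751914 + 5.166424) = 4.8906 km
C: √((0.0227·111.32)² + (0.0279·68.67)²) = √(6.385547 + 3.670646) = 3.1712 km
D: √((0.0011·111.32)² + (-0.0350·68.67)²) = √(0.014994 + 5.776572) = 2.4066 km
E: √((0.0284·111.32)² + (0.0140·68.67)²) = √(9.995006 + 0.924252) = 3.3044 km
F: √((-0.0279·111.32)² + (0.0312·68.67)²) = √(9.646168 + 4.590323) = 3.7731 km
G: √((0.0343·111.32)² + (-0.0181·68.67)²) = √(14.579232 + 1.544868) = 4.0155 km
H: √((0.0143·111.32)² + (0.0081·68.67)²) = √(2.534069 + 0.309388) = 1.6863 km
Sorted: H (1.6863 km) < A (1.9306 km) < D (2.4066 km) < C (3.1712 km) < E (3.3044 km) < F (3.7731 km) < …

H, A, D, C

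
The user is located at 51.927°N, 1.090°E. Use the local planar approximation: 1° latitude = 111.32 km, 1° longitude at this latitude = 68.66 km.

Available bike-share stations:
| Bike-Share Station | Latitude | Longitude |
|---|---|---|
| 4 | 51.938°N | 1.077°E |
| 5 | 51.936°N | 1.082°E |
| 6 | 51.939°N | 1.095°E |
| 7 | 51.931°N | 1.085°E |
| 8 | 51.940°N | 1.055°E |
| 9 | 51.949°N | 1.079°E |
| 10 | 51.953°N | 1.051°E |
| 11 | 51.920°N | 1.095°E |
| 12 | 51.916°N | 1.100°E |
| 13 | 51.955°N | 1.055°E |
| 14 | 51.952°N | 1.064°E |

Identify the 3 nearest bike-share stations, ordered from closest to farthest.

7, 11, 5

Distances from 51.927°N, 1.090°E:
4: 1.515 km
5: 1.143 km
6: 1.379 km
7: 0.562 km
8: 2.805 km
9: 2.563 km
10: 3.943 km
11: 0.852 km
12: 1.404 km
13: 3.936 km
14: 3.306 km
Sorted: 7 (0.562 km) < 11 (0.852 km) < 5 (1.143 km) < 6 (1.379 km) < 12 (1.404 km) < …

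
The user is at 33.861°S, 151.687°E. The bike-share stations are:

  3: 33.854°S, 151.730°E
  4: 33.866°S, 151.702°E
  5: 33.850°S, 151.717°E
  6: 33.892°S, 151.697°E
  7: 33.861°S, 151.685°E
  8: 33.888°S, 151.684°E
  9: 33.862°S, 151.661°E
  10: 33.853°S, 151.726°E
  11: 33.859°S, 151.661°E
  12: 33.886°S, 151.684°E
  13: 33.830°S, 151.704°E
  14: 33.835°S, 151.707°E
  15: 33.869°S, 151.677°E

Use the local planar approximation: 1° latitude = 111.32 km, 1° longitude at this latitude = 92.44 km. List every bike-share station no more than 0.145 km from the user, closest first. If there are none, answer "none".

none

Distances from 33.861°S, 151.687°E:
3: 4.051 km
4: 1.494 km
5: 3.032 km
6: 3.573 km
7: 0.185 km
8: 3.018 km
9: 2.406 km
10: 3.714 km
11: 2.414 km
12: 2.797 km
13: 3.792 km
14: 3.434 km
15: 1.284 km
Threshold 0.145 km: none within range.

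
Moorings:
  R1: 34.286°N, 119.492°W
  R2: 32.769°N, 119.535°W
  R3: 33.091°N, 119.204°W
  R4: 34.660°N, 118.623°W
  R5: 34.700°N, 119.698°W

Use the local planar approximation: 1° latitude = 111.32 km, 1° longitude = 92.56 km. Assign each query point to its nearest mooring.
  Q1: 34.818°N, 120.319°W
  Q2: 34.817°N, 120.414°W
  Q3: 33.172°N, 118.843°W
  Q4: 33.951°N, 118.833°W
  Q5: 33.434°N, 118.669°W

Q1 at 34.818°N, 120.319°W:
  R1: √((-0.532·111.32)² + (0.827·92.56)²) = √(3507.27371 + 5859.46158) = 96.782 km
  R2: √((-2.049·111.32)² + (0.784·92.56)²) = √(52027.18304 + 5265.97529) = 239.360 km
  R3: √((-1.727·111.32)² + (1.115·92.56)²) = √(36959.92408 + 10651.14818) = 218.200 km
  R4: √((-0.158·111.32)² + (1.696·92.56)²) = √(309.35744 + 24643.27297) = 157.964 km
  R5: √((-0.118·111.32)² + (0.621·92.56)²) = √(172.54819 + 3303.92281) = 58.962 km
  → nearest: R5 (58.962 km)
Q2 at 34.817°N, 120.414°W:
  R1: √((-0.531·111.32)² + (0.922·92.56)²) = √(3494.10086 + 7282.97022) = 103.813 km
  R2: √((-2.048·111.32)² + (0.879·92.56)²) = √(51976.41244 + 6619.48865) = 242.066 km
  R3: √((-1.726·111.32)² + (1.210·92.56)²) = √(36917.13401 + 12543.46241) = 222.397 km
  R4: √((-0.157·111.32)² + (1.791·92.56)²) = √(305.45392 + 27481.33736) = 166.694 km
  R5: √((-0.117·111.32)² + (0.716·92.56)²) = √(169.63604 + 4392.10523) = 67.541 km
  → nearest: R5 (67.541 km)
Q3 at 33.172°N, 118.843°W:
  R1: √((1.114·111.32)² + (-0.649·92.56)²) = √(15378.59915 + 3608.57790) = 137.794 km
  R2: √((-0.403·111.32)² + (-0.692·92.56)²) = √(2012.59546 + 4102.59721) = 78.200 km
  R3: √((-0.081·111.32)² + (-0.361·92.56)²) = √(81.30485 + 1116.50609) = 34.609 km
  R4: √((1.488·111.32)² + (0.220·92.56)²) = √(27437.98774 + 414.65991) = 166.891 km
  R5: √((1.528·111.32)² + (-0.855·92.56)²) = √(28932.97580 + 6262.94967) = 187.606 km
  → nearest: R3 (34.609 km)
Q4 at 33.951°N, 118.833°W:
  R1: √((0.335·111.32)² + (-0.659·92.56)²) = √(1390.70818 + 3720.63889) = 71.494 km
  R2: √((-1.182·111.32)² + (-0.702·92.56)²) = √(17313.35956 + 4222.02612) = 146.749 km
  R3: √((-0.860·111.32)² + (-0.371·92.56)²) = √(9165.22852 + 1179.21912) = 101.708 km
  R4: √((0.709·111.32)² + (0.210·92.56)²) = √(6229.29453 + 377.82029) = 81.284 km
  R5: √((0.749·111.32)² + (-0.865·92.56)²) = √(6952.00428 + 6410.30815) = 115.595 km
  → nearest: R1 (71.494 km)
Q5 at 33.434°N, 118.669°W:
  R1: √((0.852·111.32)² + (-0.823·92.56)²) = √(8995.50574 + 5802.91705) = 121.649 km
  R2: √((-0.665·111.32)² + (-0.866·92.56)²) = √(5480.11517 + 6425.13824) = 109.111 km
  R3: √((-0.343·111.32)² + (-0.535·92.56)²) = √(1457.92316 + 2452.19078) = 62.531 km
  R4: √((1.226·111.32)² + (0.046·92.56)²) = √(18626.33183 + 18.12852) = 136.545 km
  R5: √((1.266·111.32)² + (-1.029·92.56)²) = √(19861.58058 + 9071.46525) = 170.097 km
  → nearest: R3 (62.531 km)

Q1→R5; Q2→R5; Q3→R3; Q4→R1; Q5→R3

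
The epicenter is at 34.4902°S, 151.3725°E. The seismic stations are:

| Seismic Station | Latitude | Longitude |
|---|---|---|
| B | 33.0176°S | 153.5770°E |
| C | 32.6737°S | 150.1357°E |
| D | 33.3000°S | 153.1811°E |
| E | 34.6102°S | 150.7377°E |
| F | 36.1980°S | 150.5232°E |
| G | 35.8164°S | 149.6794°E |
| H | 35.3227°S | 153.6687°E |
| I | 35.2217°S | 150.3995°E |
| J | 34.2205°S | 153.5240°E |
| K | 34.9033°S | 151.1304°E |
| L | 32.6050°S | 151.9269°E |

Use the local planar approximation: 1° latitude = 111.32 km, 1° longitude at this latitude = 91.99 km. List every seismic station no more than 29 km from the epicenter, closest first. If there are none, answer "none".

Distances from 34.4902°S, 151.3725°E:
B: 260.7634 km
C: 232.0223 km
D: 212.6839 km
E: 59.9037 km
F: 205.5396 km
G: 214.5994 km
H: 230.6631 km
I: 121.0054 km
J: 200.1807 km
K: 51.0953 km
L: 215.9684 km
Threshold 29 km: none within range.

none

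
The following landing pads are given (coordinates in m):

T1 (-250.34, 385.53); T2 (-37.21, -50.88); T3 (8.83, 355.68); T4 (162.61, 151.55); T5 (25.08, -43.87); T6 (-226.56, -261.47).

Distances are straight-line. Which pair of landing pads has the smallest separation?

Pairwise distances:
T2–T5: √((62.29)² + (7.01)²) = √(3880.0441 + 49.1401) = 62.68 m
T4–T5: √((-137.53)² + (-195.42)²) = √(18914.5009 + 38188.9764) = 238.96 m
T3–T4: √((153.78)² + (-204.13)²) = √(23648.2884 + 41669.0569) = 255.57 m
T1–T3: √((259.17)² + (-29.85)²) = √(67169.0889 + 891.0225) = 260.88 m
T2–T6: √((-189.35)² + (-210.59)²) = √(35853.4225 + 44348.1481) = 283.20 m
T2–T4: √((199.82)² + (202.43)²) = √(39928.0324 + 40977.9049) = 284.44 m
T5–T6: √((-251.64)² + (-217.60)²) = √(63322.6896 + 47349.7600) = 332.67 m
T3–T5: √((16.25)² + (-399.55)²) = √(264.0625 + 159640.2025) = 399.88 m
T2–T3: √((46.04)² + (406.56)²) = √(2119.6816 + 165291.0336) = 409.16 m
T1–T4: √((412.95)² + (-233.98)²) = √(170527.7025 + 54746.6404) = 474.63 m
T1–T2: √((213.13)² + (-436.41)²) = √(45424.3969 + 190453.6881) = 485.67 m
T1–T5: √((275.42)² + (-429.40)²) = √(75856.1764 + 184384.3600) = 510.14 m
T4–T6: √((-389.17)² + (-413.02)²) = √(151453.2889 + 170585.5204) = 567.48 m
T1–T6: √((23.78)² + (-647.00)²) = √(565.4884 + 418609.0000) = 647.44 m
T3–T6: √((-235.39)² + (-617.15)²) = √(55408.4521 + 380874.1225) = 660.52 m
Closest pair: T2–T5 at 62.68 m.

T2 and T5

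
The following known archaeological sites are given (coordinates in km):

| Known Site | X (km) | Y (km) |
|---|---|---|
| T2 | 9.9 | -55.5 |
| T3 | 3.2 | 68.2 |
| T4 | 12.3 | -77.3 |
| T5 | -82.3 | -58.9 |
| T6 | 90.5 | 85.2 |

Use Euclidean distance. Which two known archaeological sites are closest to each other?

Pairwise distances:
T2–T3: 123.9 km
T2–T4: 21.9 km
T2–T5: 92.3 km
T2–T6: 162.2 km
T3–T4: 145.8 km
T3–T5: 153.2 km
T3–T6: 88.9 km
T4–T5: 96.4 km
T4–T6: 180.3 km
T5–T6: 225.0 km
Closest pair: T2–T4 at 21.9 km.

T2 and T4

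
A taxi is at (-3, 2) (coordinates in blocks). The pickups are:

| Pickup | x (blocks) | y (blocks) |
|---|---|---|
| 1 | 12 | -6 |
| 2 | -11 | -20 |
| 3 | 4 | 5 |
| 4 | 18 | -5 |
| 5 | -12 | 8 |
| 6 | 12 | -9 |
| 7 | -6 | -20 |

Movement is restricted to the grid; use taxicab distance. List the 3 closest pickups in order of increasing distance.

Distances from (-3, 2):
1: |15| + |-8| = 15 + 8 = 23 blocks
2: |-8| + |-22| = 8 + 22 = 30 blocks
3: |7| + |3| = 7 + 3 = 10 blocks
4: |21| + |-7| = 21 + 7 = 28 blocks
5: |-9| + |6| = 9 + 6 = 15 blocks
6: |15| + |-11| = 15 + 11 = 26 blocks
7: |-3| + |-22| = 3 + 22 = 25 blocks
Sorted: 3 (10 blocks) < 5 (15 blocks) < 1 (23 blocks) < 7 (25 blocks) < 6 (26 blocks) < …

3, 5, 1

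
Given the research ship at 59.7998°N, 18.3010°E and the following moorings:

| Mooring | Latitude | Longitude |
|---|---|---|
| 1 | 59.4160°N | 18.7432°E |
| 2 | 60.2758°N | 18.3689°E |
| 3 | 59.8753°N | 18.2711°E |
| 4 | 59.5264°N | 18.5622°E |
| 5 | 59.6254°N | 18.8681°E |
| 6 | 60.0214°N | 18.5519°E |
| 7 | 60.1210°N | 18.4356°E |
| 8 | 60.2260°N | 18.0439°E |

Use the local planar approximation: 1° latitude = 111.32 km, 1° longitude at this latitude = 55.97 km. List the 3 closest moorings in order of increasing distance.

Distances from 59.7998°N, 18.3010°E:
1: √((-0.3838·111.32)² + (0.4422·55.97)²) = √(1825.392812 + 612.559233) = 49.3756 km
2: √((0.4760·111.32)² + (0.0679·55.97)²) = √(2807.762056 + 14.442759) = 53.1244 km
3: √((0.0755·111.32)² + (-0.0299·55.97)²) = √(70.638310 + 2.800612) = 8.5697 km
4: √((-0.2734·111.32)² + (0.2612·55.97)²) = √(926.282408 + 213.725804) = 33.7640 km
5: √((-0.1744·111.32)² + (0.5671·55.97)²) = √(376.911472 + 1007.464863) = 37.2072 km
6: √((0.2216·111.32)² + (0.2509·55.97)²) = √(608.535484 + 197.202282) = 28.3855 km
7: √((0.3212·111.32)² + (0.1346·55.97)²) = √(1278.490392 + 56.754556) = 36.5410 km
8: √((0.4262·111.32)² + (-0.2571·55.97)²) = √(2250.988551 + 207.068848) = 49.5788 km
Sorted: 3 (8.5697 km) < 6 (28.3855 km) < 4 (33.7640 km) < 7 (36.5410 km) < 5 (37.2072 km) < …

3, 6, 4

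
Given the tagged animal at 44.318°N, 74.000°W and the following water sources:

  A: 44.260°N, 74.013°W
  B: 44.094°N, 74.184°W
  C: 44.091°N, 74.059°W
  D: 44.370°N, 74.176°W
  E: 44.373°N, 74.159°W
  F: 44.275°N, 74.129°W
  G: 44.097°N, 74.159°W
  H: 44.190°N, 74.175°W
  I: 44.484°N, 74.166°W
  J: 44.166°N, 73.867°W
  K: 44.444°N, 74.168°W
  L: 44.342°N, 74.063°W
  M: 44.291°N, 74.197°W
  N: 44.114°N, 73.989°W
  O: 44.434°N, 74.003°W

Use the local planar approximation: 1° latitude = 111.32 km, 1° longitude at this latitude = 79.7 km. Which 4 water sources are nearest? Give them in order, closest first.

L, A, F, O

Distances from 44.318°N, 74.000°W:
A: √((-0.058·111.32)² + (-0.013·79.7)²) = √(41.68717 + 1.07350) = 6.539 km
B: √((-0.224·111.32)² + (-0.184·79.7)²) = √(621.78814 + 215.05636) = 28.928 km
C: √((-0.227·111.32)² + (-0.059·79.7)²) = √(638.55471 + 22.11163) = 25.703 km
D: √((0.052·111.32)² + (-0.176·79.7)²) = √(33.50835 + 196.76234) = 15.175 km
E: √((0.055·111.32)² + (-0.159·79.7)²) = √(37.48623 + 160.58719) = 14.074 km
F: √((-0.043·111.32)² + (-0.129·79.7)²) = √(22.91307 + 105.70513) = 11.341 km
G: √((-0.221·111.32)² + (-0.159·79.7)²) = √(605.24463 + 160.58719) = 27.674 km
H: √((-0.128·111.32)² + (-0.175·79.7)²) = √(203.03286 + 194.53276) = 19.939 km
I: √((0.166·111.32)² + (-0.166·79.7)²) = √(341.47788 + 175.03819) = 22.727 km
J: √((-0.152·111.32)² + (0.133·79.7)²) = √(286.30806 + 112.36212) = 19.967 km
K: √((0.126·111.32)² + (-0.168·79.7)²) = √(196.73765 + 179.28139) = 19.391 km
L: √((0.024·111.32)² + (-0.063·79.7)²) = √(7.13787 + 25.21145) = 5.688 km
M: √((-0.027·111.32)² + (-0.197·79.7)²) = √(9.03387 + 246.51826) = 15.986 km
N: √((-0.204·111.32)² + (0.011·79.7)²) = √(515.71140 + 0.76860) = 22.726 km
O: √((0.116·111.32)² + (-0.003·79.7)²) = √(166.74867 + 0.05717) = 12.915 km
Sorted: L (5.688 km) < A (6.539 km) < F (11.341 km) < O (12.915 km) < E (14.074 km) < D (15.175 km) < …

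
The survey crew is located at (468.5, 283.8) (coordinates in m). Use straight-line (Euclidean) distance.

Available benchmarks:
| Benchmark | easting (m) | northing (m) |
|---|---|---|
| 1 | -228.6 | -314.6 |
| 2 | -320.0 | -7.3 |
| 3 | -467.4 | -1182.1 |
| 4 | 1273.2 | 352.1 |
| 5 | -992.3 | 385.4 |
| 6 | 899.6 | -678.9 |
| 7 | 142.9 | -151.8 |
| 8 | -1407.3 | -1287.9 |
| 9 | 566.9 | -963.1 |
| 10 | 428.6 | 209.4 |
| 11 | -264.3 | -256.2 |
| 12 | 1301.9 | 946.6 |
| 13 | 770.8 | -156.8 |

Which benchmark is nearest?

Distances from (468.5, 283.8):
1: √((-697.1)² + (-598.4)²) = √(485948.410 + 358082.560) = 918.7 m
2: √((-788.5)² + (-291.1)²) = √(621732.250 + 84739.210) = 840.5 m
3: √((-935.9)² + (-1465.9)²) = √(875908.810 + 2148862.810) = 1739.2 m
4: √((804.7)² + (68.3)²) = √(647542.090 + 4664.890) = 807.6 m
5: √((-1460.8)² + (101.6)²) = √(2133936.640 + 10322.560) = 1464.3 m
6: √((431.1)² + (-962.7)²) = √(185847.210 + 926791.290) = 1054.8 m
7: √((-325.6)² + (-435.6)²) = √(106015.360 + 189747.360) = 543.8 m
8: √((-1875.8)² + (-1571.7)²) = √(3518625.640 + 2470240.890) = 2447.2 m
9: √((98.4)² + (-1246.9)²) = √(9682.560 + 1554759.610) = 1250.8 m
10: √((-39.9)² + (-74.4)²) = √(1592.010 + 5535.360) = 84.4 m
11: √((-732.8)² + (-540.0)²) = √(536995.840 + 291600.000) = 910.3 m
12: √((833.4)² + (662.8)²) = √(694555.560 + 439303.840) = 1064.8 m
13: √((302.3)² + (-440.6)²) = √(91385.290 + 194128.360) = 534.3 m
Minimum: 10 at 84.4 m.

10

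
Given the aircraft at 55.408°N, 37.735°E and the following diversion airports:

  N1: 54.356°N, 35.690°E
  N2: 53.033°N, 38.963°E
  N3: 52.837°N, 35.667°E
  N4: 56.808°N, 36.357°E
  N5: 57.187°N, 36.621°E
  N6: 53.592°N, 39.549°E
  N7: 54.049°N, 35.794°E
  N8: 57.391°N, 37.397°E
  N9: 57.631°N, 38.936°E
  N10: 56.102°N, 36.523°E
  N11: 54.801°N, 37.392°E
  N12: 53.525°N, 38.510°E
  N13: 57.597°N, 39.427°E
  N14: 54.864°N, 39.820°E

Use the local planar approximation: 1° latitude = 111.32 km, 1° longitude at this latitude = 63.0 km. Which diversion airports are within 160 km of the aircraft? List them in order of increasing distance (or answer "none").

N11, N10, N14

Distances from 55.408°N, 37.735°E:
N1: √((-1.052·111.32)² + (-2.045·63.0)²) = √(13714.43356 + 16598.45723) = 174.106 km
N2: √((-2.375·111.32)² + (1.228·63.0)²) = √(69899.42822 + 5985.18850) = 275.472 km
N3: √((-2.571·111.32)² + (-2.068·63.0)²) = √(81912.56934 + 16973.92066) = 314.462 km
N4: √((1.400·111.32)² + (-1.378·63.0)²) = √(24288.59910 + 7536.67060) = 178.396 km
N5: √((1.779·111.32)² + (-1.114·63.0)²) = √(39219.16035 + 4925.51312) = 210.106 km
N6: √((-1.816·111.32)² + (1.814·63.0)²) = √(40867.50117 + 13060.37552) = 232.224 km
N7: √((-1.359·111.32)² + (-1.941·63.0)²) = √(22886.81235 + 14953.13209) = 194.525 km
N8: √((1.983·111.32)² + (-0.338·63.0)²) = √(48729.48525 + 453.43444) = 221.772 km
N9: √((2.223·111.32)² + (1.201·63.0)²) = √(61238.60947 + 5724.88957) = 258.773 km
N10: √((0.694·111.32)² + (-1.212·63.0)²) = √(5968.50190 + 5830.23874) = 108.622 km
N11: √((-0.607·111.32)² + (-0.343·63.0)²) = √(4565.87248 + 466.94888) = 70.942 km
N12: √((-1.883·111.32)² + (0.775·63.0)²) = √(43938.68299 + 2383.88062) = 215.227 km
N13: √((2.189·111.32)² + (1.692·63.0)²) = √(59379.68897 + 11362.70722) = 265.974 km
N14: √((-0.544·111.32)² + (2.085·63.0)²) = √(3667.28105 + 17254.13603) = 144.642 km
Threshold 160 km: N11 (70.942 km), N10 (108.622 km), N14 (144.642 km) are within range.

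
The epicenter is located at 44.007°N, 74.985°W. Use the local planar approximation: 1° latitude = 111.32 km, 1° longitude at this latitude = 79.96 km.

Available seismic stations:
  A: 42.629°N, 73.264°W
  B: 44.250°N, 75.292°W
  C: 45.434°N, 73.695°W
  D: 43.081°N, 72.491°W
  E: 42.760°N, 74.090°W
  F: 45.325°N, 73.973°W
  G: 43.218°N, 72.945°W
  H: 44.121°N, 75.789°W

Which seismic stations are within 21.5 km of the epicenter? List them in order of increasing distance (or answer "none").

none

Distances from 44.007°N, 74.985°W:
A: 206.078 km
B: 36.529 km
C: 189.405 km
D: 224.487 km
E: 156.177 km
F: 167.555 km
G: 185.262 km
H: 65.528 km
Threshold 21.5 km: none within range.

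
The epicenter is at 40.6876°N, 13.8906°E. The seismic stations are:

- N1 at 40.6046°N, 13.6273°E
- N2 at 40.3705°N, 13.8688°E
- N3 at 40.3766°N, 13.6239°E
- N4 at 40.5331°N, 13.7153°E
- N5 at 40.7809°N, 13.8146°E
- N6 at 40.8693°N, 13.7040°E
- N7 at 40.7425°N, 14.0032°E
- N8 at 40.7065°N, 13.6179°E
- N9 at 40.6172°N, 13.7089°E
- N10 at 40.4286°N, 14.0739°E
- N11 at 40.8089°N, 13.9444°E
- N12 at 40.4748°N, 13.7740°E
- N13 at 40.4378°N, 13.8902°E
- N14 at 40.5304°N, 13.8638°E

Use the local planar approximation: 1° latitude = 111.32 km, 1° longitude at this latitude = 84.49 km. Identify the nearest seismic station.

Distances from 40.6876°N, 13.8906°E:
N1: √((-0.0830·111.32)² + (-0.2633·84.49)²) = √(85.369469 + 494.894171) = 24.0887 km
N2: √((-0.3171·111.32)² + (-0.0218·84.49)²) = √(1246.059783 + 3.392529) = 35.3476 km
N3: √((-0.3110·111.32)² + (-0.2667·84.49)²) = √(1198.580405 + 507.757856) = 41.3078 km
N4: √((-0.1545·111.32)² + (-0.1753·84.49)²) = √(295.803537 + 219.368594) = 22.6974 km
N5: √((0.0933·111.32)² + (-0.0760·84.49)²) = √(107.872236 + 41.232323) = 12.2108 km
N6: √((0.1817·111.32)² + (-0.1866·84.49)²) = √(409.125218 + 248.561522) = 25.6454 km
N7: √((0.0549·111.32)² + (0.1126·84.49)²) = √(37.350041 + 90.508090) = 11.3074 km
N8: √((0.0189·111.32)² + (-0.2727·84.49)²) = √(4.426597 + 530.861092) = 23.1363 km
N9: √((-0.0704·111.32)² + (-0.1817·84.49)²) = √(61.417440 + 235.678776) = 17.2365 km
N10: √((-0.2590·111.32)² + (0.1833·84.49)²) = √(831.277304 + 239.847696) = 32.7280 km
N11: √((0.1213·111.32)² + (0.0538·84.49)²) = √(182.334142 + 20.662134) = 14.2477 km
N12: √((-0.2128·111.32)² + (-0.1166·84.49)²) = √(561.163794 + 97.052722) = 25.6557 km
N13: √((-0.2498·111.32)² + (-0.0004·84.49)²) = √(773.270181 + 0.001142) = 27.8078 km
N14: √((-0.1572·111.32)² + (-0.0268·84.49)²) = √(306.232640 + 5.127199) = 17.6454 km
Minimum: N7 at 11.3074 km.

N7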